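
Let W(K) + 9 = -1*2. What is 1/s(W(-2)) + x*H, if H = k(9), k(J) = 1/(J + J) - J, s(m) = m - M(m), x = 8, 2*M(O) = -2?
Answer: -6449/90 ≈ -71.656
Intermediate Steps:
M(O) = -1 (M(O) = (1/2)*(-2) = -1)
W(K) = -11 (W(K) = -9 - 1*2 = -9 - 2 = -11)
s(m) = 1 + m (s(m) = m - 1*(-1) = m + 1 = 1 + m)
k(J) = 1/(2*J) - J
H = -161/18 (H = (1/2)/9 - 1*9 = (1/2)*(1/9) - 9 = 1/18 - 9 = -161/18 ≈ -8.9444)
1/s(W(-2)) + x*H = 1/(1 - 11) + 8*(-161/18) = 1/(-10) - 644/9 = -1/10 - 644/9 = -6449/90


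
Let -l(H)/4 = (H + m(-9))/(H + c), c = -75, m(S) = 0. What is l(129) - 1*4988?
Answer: -44978/9 ≈ -4997.6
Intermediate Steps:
l(H) = -4*H/(-75 + H) (l(H) = -4*(H + 0)/(H - 75) = -4*H/(-75 + H))
l(129) - 1*4988 = -4*129/(-75 + 129) - 1*4988 = -4*129/54 - 4988 = -4*129*1/54 - 4988 = -86/9 - 4988 = -44978/9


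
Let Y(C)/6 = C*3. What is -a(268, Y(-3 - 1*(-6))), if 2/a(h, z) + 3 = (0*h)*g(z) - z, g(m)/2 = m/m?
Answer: 2/57 ≈ 0.035088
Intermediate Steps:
g(m) = 2 (g(m) = 2*(m/m) = 2*1 = 2)
Y(C) = 18*C (Y(C) = 6*(C*3) = 6*(3*C) = 18*C)
a(h, z) = 2/(-3 - z) (a(h, z) = 2/(-3 + ((0*h)*2 - z)) = 2/(-3 + (0*2 - z)) = 2/(-3 + (0 - z)) = 2/(-3 - z))
-a(268, Y(-3 - 1*(-6))) = -(-2)/(3 + 18*(-3 - 1*(-6))) = -(-2)/(3 + 18*(-3 + 6)) = -(-2)/(3 + 18*3) = -(-2)/(3 + 54) = -(-2)/57 = -1*(-2/57) = 2/57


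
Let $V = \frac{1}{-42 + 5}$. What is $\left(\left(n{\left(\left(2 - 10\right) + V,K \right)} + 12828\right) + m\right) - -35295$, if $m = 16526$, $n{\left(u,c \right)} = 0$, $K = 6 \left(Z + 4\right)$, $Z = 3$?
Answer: $64649$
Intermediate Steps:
$V = - \frac{1}{37}$ ($V = \frac{1}{-37} = - \frac{1}{37} \approx -0.027027$)
$K = 42$ ($K = 6 \left(3 + 4\right) = 6 \cdot 7 = 42$)
$\left(\left(n{\left(\left(2 - 10\right) + V,K \right)} + 12828\right) + m\right) - -35295 = \left(\left(0 + 12828\right) + 16526\right) - -35295 = \left(12828 + 16526\right) + 35295 = 29354 + 35295 = 64649$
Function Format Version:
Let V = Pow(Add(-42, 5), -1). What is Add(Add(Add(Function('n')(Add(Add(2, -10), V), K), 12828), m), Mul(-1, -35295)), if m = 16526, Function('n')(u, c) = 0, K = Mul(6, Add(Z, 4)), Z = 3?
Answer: 64649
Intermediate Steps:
V = Rational(-1, 37) (V = Pow(-37, -1) = Rational(-1, 37) ≈ -0.027027)
K = 42 (K = Mul(6, Add(3, 4)) = Mul(6, 7) = 42)
Add(Add(Add(Function('n')(Add(Add(2, -10), V), K), 12828), m), Mul(-1, -35295)) = Add(Add(Add(0, 12828), 16526), Mul(-1, -35295)) = Add(Add(12828, 16526), 35295) = Add(29354, 35295) = 64649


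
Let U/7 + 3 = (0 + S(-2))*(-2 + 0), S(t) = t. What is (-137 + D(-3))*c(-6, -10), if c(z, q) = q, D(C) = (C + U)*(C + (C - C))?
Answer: 1490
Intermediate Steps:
U = 7 (U = -21 + 7*((0 - 2)*(-2 + 0)) = -21 + 7*(-2*(-2)) = -21 + 7*4 = -21 + 28 = 7)
D(C) = C*(7 + C) (D(C) = (C + 7)*(C + (C - C)) = (7 + C)*(C + 0) = (7 + C)*C = C*(7 + C))
(-137 + D(-3))*c(-6, -10) = (-137 - 3*(7 - 3))*(-10) = (-137 - 3*4)*(-10) = (-137 - 12)*(-10) = -149*(-10) = 1490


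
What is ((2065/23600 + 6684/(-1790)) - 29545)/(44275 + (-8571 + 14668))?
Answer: -423136619/721327040 ≈ -0.58661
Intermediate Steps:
((2065/23600 + 6684/(-1790)) - 29545)/(44275 + (-8571 + 14668)) = ((2065*(1/23600) + 6684*(-1/1790)) - 29545)/(44275 + 6097) = ((7/80 - 3342/895) - 29545)/50372 = (-52219/14320 - 29545)*(1/50372) = -423136619/14320*1/50372 = -423136619/721327040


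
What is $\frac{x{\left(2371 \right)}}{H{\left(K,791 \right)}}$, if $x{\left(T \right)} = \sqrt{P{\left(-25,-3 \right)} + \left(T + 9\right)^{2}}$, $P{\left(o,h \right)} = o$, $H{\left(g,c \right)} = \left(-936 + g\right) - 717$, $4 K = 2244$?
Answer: $- \frac{25 \sqrt{1007}}{364} \approx -2.1795$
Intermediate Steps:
$K = 561$ ($K = \frac{1}{4} \cdot 2244 = 561$)
$H{\left(g,c \right)} = -1653 + g$
$x{\left(T \right)} = \sqrt{-25 + \left(9 + T\right)^{2}}$ ($x{\left(T \right)} = \sqrt{-25 + \left(T + 9\right)^{2}} = \sqrt{-25 + \left(9 + T\right)^{2}}$)
$\frac{x{\left(2371 \right)}}{H{\left(K,791 \right)}} = \frac{\sqrt{-25 + \left(9 + 2371\right)^{2}}}{-1653 + 561} = \frac{\sqrt{-25 + 2380^{2}}}{-1092} = \sqrt{-25 + 5664400} \left(- \frac{1}{1092}\right) = \sqrt{5664375} \left(- \frac{1}{1092}\right) = 75 \sqrt{1007} \left(- \frac{1}{1092}\right) = - \frac{25 \sqrt{1007}}{364}$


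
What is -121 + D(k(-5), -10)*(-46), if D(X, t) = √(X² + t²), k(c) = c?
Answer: -121 - 230*√5 ≈ -635.30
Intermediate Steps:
-121 + D(k(-5), -10)*(-46) = -121 + √((-5)² + (-10)²)*(-46) = -121 + √(25 + 100)*(-46) = -121 + √125*(-46) = -121 + (5*√5)*(-46) = -121 - 230*√5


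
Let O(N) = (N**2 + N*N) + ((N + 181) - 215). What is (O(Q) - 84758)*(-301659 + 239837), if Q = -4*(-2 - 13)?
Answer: 4793183304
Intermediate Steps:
Q = 60 (Q = -4*(-15) = 60)
O(N) = -34 + N + 2*N**2 (O(N) = (N**2 + N**2) + ((181 + N) - 215) = 2*N**2 + (-34 + N) = -34 + N + 2*N**2)
(O(Q) - 84758)*(-301659 + 239837) = ((-34 + 60 + 2*60**2) - 84758)*(-301659 + 239837) = ((-34 + 60 + 2*3600) - 84758)*(-61822) = ((-34 + 60 + 7200) - 84758)*(-61822) = (7226 - 84758)*(-61822) = -77532*(-61822) = 4793183304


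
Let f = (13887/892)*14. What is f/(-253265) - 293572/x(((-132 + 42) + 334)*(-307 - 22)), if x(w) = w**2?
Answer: -82449816130433/90989545737641180 ≈ -0.00090615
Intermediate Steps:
f = 97209/446 (f = (13887*(1/892))*14 = (13887/892)*14 = 97209/446 ≈ 217.96)
f/(-253265) - 293572/x(((-132 + 42) + 334)*(-307 - 22)) = (97209/446)/(-253265) - 293572*1/((-307 - 22)**2*((-132 + 42) + 334)**2) = (97209/446)*(-1/253265) - 293572*1/(108241*(-90 + 334)**2) = -97209/112956190 - 293572/((244*(-329))**2) = -97209/112956190 - 293572/((-80276)**2) = -97209/112956190 - 293572/6444236176 = -97209/112956190 - 293572*1/6444236176 = -97209/112956190 - 73393/1611059044 = -82449816130433/90989545737641180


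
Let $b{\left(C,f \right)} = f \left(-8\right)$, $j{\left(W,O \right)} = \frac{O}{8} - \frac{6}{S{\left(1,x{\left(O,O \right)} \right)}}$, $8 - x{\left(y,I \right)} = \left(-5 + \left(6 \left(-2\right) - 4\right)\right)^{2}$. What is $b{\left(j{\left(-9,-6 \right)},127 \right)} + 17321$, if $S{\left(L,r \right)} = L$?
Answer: $16305$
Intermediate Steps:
$x{\left(y,I \right)} = -433$ ($x{\left(y,I \right)} = 8 - \left(-5 + \left(6 \left(-2\right) - 4\right)\right)^{2} = 8 - \left(-5 - 16\right)^{2} = 8 - \left(-21\right)^{2} = 8 - 441 = -433$)
$j{\left(W,O \right)} = -6 + \frac{O}{8}$ ($j{\left(W,O \right)} = \frac{O}{8} - \frac{6}{1} = O \frac{1}{8} - 6 = \frac{O}{8} - 6 = -6 + \frac{O}{8}$)
$b{\left(C,f \right)} = - 8 f$
$b{\left(j{\left(-9,-6 \right)},127 \right)} + 17321 = \left(-8\right) 127 + 17321 = -1016 + 17321 = 16305$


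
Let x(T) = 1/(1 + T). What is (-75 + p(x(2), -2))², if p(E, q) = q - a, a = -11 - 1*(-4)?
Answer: 4900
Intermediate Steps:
a = -7 (a = -11 + 4 = -7)
p(E, q) = 7 + q (p(E, q) = q - 1*(-7) = q + 7 = 7 + q)
(-75 + p(x(2), -2))² = (-75 + (7 - 2))² = (-75 + 5)² = (-70)² = 4900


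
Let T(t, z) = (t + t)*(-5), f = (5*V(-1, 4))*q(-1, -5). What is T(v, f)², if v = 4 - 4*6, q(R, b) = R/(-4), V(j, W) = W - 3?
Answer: 40000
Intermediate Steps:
V(j, W) = -3 + W
q(R, b) = -R/4 (q(R, b) = R*(-¼) = -R/4)
f = 5/4 (f = (5*(-3 + 4))*(-¼*(-1)) = (5*1)*(¼) = 5*(¼) = 5/4 ≈ 1.2500)
v = -20 (v = 4 - 24 = -20)
T(t, z) = -10*t (T(t, z) = (2*t)*(-5) = -10*t)
T(v, f)² = (-10*(-20))² = 200² = 40000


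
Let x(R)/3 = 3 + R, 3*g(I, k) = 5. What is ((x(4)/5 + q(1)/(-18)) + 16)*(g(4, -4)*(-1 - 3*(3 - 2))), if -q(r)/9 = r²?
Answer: -138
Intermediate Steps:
g(I, k) = 5/3 (g(I, k) = (⅓)*5 = 5/3)
x(R) = 9 + 3*R (x(R) = 3*(3 + R) = 9 + 3*R)
q(r) = -9*r²
((x(4)/5 + q(1)/(-18)) + 16)*(g(4, -4)*(-1 - 3*(3 - 2))) = (((9 + 3*4)/5 - 9*1²/(-18)) + 16)*(5*(-1 - 3*(3 - 2))/3) = (((9 + 12)*(⅕) - 9*1*(-1/18)) + 16)*(5*(-1 - 3*1)/3) = ((21*(⅕) - 9*(-1/18)) + 16)*(5*(-1 - 3)/3) = ((21/5 + ½) + 16)*((5/3)*(-4)) = (47/10 + 16)*(-20/3) = (207/10)*(-20/3) = -138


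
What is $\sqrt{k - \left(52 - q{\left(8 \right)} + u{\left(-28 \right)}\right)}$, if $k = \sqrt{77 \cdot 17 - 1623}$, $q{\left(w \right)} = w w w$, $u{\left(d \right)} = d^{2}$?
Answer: $\sqrt{-324 + i \sqrt{314}} \approx 0.492 + 18.007 i$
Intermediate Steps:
$q{\left(w \right)} = w^{3}$ ($q{\left(w \right)} = w^{2} w = w^{3}$)
$k = i \sqrt{314}$ ($k = \sqrt{1309 - 1623} = \sqrt{-314} = i \sqrt{314} \approx 17.72 i$)
$\sqrt{k - \left(52 - q{\left(8 \right)} + u{\left(-28 \right)}\right)} = \sqrt{i \sqrt{314} + \left(8^{3} - \left(52 + \left(-28\right)^{2}\right)\right)} = \sqrt{i \sqrt{314} + \left(512 - \left(52 + 784\right)\right)} = \sqrt{i \sqrt{314} + \left(512 - 836\right)} = \sqrt{i \sqrt{314} - 324} = \sqrt{-324 + i \sqrt{314}}$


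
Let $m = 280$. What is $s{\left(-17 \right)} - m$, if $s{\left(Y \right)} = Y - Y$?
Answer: $-280$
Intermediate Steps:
$s{\left(Y \right)} = 0$
$s{\left(-17 \right)} - m = 0 - 280 = -280$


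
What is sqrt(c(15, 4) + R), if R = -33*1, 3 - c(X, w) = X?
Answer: 3*I*sqrt(5) ≈ 6.7082*I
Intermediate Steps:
c(X, w) = 3 - X
R = -33
sqrt(c(15, 4) + R) = sqrt((3 - 1*15) - 33) = sqrt((3 - 15) - 33) = sqrt(-12 - 33) = sqrt(-45) = 3*I*sqrt(5)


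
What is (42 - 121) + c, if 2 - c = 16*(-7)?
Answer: 35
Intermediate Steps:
c = 114 (c = 2 - 16*(-7) = 2 - 1*(-112) = 2 + 112 = 114)
(42 - 121) + c = (42 - 121) + 114 = -79 + 114 = 35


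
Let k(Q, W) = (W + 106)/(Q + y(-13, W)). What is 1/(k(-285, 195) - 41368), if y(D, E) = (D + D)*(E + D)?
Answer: -5017/207543557 ≈ -2.4173e-5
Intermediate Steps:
y(D, E) = 2*D*(D + E) (y(D, E) = (2*D)*(D + E) = 2*D*(D + E))
k(Q, W) = (106 + W)/(338 + Q - 26*W) (k(Q, W) = (W + 106)/(Q + 2*(-13)*(-13 + W)) = (106 + W)/(Q + (338 - 26*W)) = (106 + W)/(338 + Q - 26*W))
1/(k(-285, 195) - 41368) = 1/((106 + 195)/(338 - 285 - 26*195) - 41368) = 1/(301/(338 - 285 - 5070) - 41368) = 1/(301/(-5017) - 41368) = 1/(-1/5017*301 - 41368) = 1/(-301/5017 - 41368) = 1/(-207543557/5017) = -5017/207543557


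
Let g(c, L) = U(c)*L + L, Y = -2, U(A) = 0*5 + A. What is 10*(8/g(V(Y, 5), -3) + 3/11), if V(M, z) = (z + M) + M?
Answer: -350/33 ≈ -10.606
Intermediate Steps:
U(A) = A (U(A) = 0 + A = A)
V(M, z) = z + 2*M (V(M, z) = (M + z) + M = z + 2*M)
g(c, L) = L + L*c (g(c, L) = c*L + L = L*c + L = L + L*c)
10*(8/g(V(Y, 5), -3) + 3/11) = 10*(8/((-3*(1 + (5 + 2*(-2))))) + 3/11) = 10*(8/((-3*(1 + (5 - 4)))) + 3*(1/11)) = 10*(8/((-3*(1 + 1))) + 3/11) = 10*(8/((-3*2)) + 3/11) = 10*(8/(-6) + 3/11) = 10*(8*(-⅙) + 3/11) = 10*(-4/3 + 3/11) = 10*(-35/33) = -350/33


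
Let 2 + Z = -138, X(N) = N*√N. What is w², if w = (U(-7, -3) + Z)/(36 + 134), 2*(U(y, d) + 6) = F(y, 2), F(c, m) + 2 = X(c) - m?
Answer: 87273/115600 + 259*I*√7/7225 ≈ 0.75496 + 0.094844*I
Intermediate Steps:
X(N) = N^(3/2)
Z = -140 (Z = -2 - 138 = -140)
F(c, m) = -2 + c^(3/2) - m (F(c, m) = -2 + (c^(3/2) - m) = -2 + c^(3/2) - m)
U(y, d) = -8 + y^(3/2)/2 (U(y, d) = -6 + (-2 + y^(3/2) - 1*2)/2 = -6 + (-2 + y^(3/2) - 2)/2 = -6 + (-4 + y^(3/2))/2 = -6 + (-2 + y^(3/2)/2) = -8 + y^(3/2)/2)
w = -74/85 - 7*I*√7/340 (w = ((-8 + (-7)^(3/2)/2) - 140)/(36 + 134) = ((-8 + (-7*I*√7)/2) - 140)/170 = ((-8 - 7*I*√7/2) - 140)*(1/170) = (-148 - 7*I*√7/2)*(1/170) = -74/85 - 7*I*√7/340 ≈ -0.87059 - 0.054471*I)
w² = (-74/85 - 7*I*√7/340)²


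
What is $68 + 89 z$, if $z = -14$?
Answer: $-1178$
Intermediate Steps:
$68 + 89 z = 68 + 89 \left(-14\right) = 68 - 1246 = -1178$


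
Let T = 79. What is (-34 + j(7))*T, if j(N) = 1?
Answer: -2607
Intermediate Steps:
(-34 + j(7))*T = (-34 + 1)*79 = -33*79 = -2607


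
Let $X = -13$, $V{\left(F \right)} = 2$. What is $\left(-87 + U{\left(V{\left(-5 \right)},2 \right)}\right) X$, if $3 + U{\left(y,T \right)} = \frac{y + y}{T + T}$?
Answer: $1157$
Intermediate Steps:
$U{\left(y,T \right)} = -3 + \frac{y}{T}$ ($U{\left(y,T \right)} = -3 + \frac{y + y}{T + T} = -3 + \frac{2 y}{2 T} = -3 + 2 y \frac{1}{2 T} = -3 + \frac{y}{T}$)
$\left(-87 + U{\left(V{\left(-5 \right)},2 \right)}\right) X = \left(-87 - \left(3 - \frac{2}{2}\right)\right) \left(-13\right) = \left(-87 + \left(-3 + 2 \cdot \frac{1}{2}\right)\right) \left(-13\right) = \left(-87 + \left(-3 + 1\right)\right) \left(-13\right) = \left(-87 - 2\right) \left(-13\right) = \left(-89\right) \left(-13\right) = 1157$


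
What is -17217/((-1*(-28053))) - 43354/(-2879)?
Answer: 129626891/8973843 ≈ 14.445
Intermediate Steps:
-17217/((-1*(-28053))) - 43354/(-2879) = -17217/28053 - 43354*(-1/2879) = -17217*1/28053 + 43354/2879 = -1913/3117 + 43354/2879 = 129626891/8973843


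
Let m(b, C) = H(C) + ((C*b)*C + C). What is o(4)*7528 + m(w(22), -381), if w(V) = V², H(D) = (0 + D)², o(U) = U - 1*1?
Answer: 70425288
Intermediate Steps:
o(U) = -1 + U (o(U) = U - 1 = -1 + U)
H(D) = D²
m(b, C) = C + C² + b*C² (m(b, C) = C² + ((C*b)*C + C) = C² + (b*C² + C) = C² + (C + b*C²) = C + C² + b*C²)
o(4)*7528 + m(w(22), -381) = (-1 + 4)*7528 - 381*(1 - 381 - 381*22²) = 3*7528 - 381*(1 - 381 - 381*484) = 22584 - 381*(1 - 381 - 184404) = 22584 - 381*(-184784) = 22584 + 70402704 = 70425288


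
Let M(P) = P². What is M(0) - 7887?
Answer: -7887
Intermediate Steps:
M(0) - 7887 = 0² - 7887 = 0 - 7887 = -7887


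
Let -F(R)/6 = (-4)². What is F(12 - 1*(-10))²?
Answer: 9216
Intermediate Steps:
F(R) = -96 (F(R) = -6*(-4)² = -6*16 = -96)
F(12 - 1*(-10))² = (-96)² = 9216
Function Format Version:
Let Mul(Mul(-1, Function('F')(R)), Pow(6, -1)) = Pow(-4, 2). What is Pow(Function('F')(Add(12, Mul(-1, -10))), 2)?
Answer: 9216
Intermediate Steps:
Function('F')(R) = -96 (Function('F')(R) = Mul(-6, Pow(-4, 2)) = Mul(-6, 16) = -96)
Pow(Function('F')(Add(12, Mul(-1, -10))), 2) = Pow(-96, 2) = 9216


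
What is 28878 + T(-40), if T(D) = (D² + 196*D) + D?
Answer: 22598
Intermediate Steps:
T(D) = D² + 197*D
28878 + T(-40) = 28878 - 40*(197 - 40) = 28878 - 40*157 = 28878 - 6280 = 22598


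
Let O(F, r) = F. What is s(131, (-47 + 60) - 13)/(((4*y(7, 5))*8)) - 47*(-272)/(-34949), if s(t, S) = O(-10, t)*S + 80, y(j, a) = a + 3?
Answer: -29799/559184 ≈ -0.053290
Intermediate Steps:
y(j, a) = 3 + a
s(t, S) = 80 - 10*S (s(t, S) = -10*S + 80 = 80 - 10*S)
s(131, (-47 + 60) - 13)/(((4*y(7, 5))*8)) - 47*(-272)/(-34949) = (80 - 10*((-47 + 60) - 13))/(((4*(3 + 5))*8)) - 47*(-272)/(-34949) = (80 - 10*(13 - 13))/(((4*8)*8)) + 12784*(-1/34949) = (80 - 10*0)/((32*8)) - 12784/34949 = (80 + 0)/256 - 12784/34949 = 80*(1/256) - 12784/34949 = 5/16 - 12784/34949 = -29799/559184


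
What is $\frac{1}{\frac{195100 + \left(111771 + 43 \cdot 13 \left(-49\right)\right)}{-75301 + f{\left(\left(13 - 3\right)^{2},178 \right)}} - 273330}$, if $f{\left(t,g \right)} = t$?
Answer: $- \frac{25067}{6851656270} \approx -3.6585 \cdot 10^{-6}$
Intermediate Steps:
$\frac{1}{\frac{195100 + \left(111771 + 43 \cdot 13 \left(-49\right)\right)}{-75301 + f{\left(\left(13 - 3\right)^{2},178 \right)}} - 273330} = \frac{1}{\frac{195100 + \left(111771 + 43 \cdot 13 \left(-49\right)\right)}{-75301 + \left(13 - 3\right)^{2}} - 273330} = \frac{1}{\frac{195100 + \left(111771 + 559 \left(-49\right)\right)}{-75301 + 10^{2}} - 273330} = \frac{1}{\frac{195100 + \left(111771 - 27391\right)}{-75301 + 100} - 273330} = \frac{1}{\frac{195100 + 84380}{-75201} - 273330} = \frac{1}{279480 \left(- \frac{1}{75201}\right) - 273330} = \frac{1}{- \frac{93160}{25067} - 273330} = \frac{1}{- \frac{6851656270}{25067}} = - \frac{25067}{6851656270}$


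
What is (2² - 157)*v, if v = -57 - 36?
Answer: 14229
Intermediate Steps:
v = -93
(2² - 157)*v = (2² - 157)*(-93) = (4 - 157)*(-93) = -153*(-93) = 14229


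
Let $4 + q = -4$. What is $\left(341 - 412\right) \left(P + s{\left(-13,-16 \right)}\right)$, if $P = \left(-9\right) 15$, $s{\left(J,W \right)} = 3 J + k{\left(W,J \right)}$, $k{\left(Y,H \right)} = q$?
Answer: $12922$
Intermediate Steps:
$q = -8$ ($q = -4 - 4 = -8$)
$k{\left(Y,H \right)} = -8$
$s{\left(J,W \right)} = -8 + 3 J$ ($s{\left(J,W \right)} = 3 J - 8 = -8 + 3 J$)
$P = -135$
$\left(341 - 412\right) \left(P + s{\left(-13,-16 \right)}\right) = \left(341 - 412\right) \left(-135 + \left(-8 + 3 \left(-13\right)\right)\right) = - 71 \left(-135 - 47\right) = \left(-71\right) \left(-182\right) = 12922$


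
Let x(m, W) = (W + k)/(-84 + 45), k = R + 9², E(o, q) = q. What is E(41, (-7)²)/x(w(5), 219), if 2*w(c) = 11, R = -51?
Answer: -637/83 ≈ -7.6747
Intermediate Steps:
w(c) = 11/2 (w(c) = (½)*11 = 11/2)
k = 30 (k = -51 + 9² = -51 + 81 = 30)
x(m, W) = -10/13 - W/39 (x(m, W) = (W + 30)/(-84 + 45) = (30 + W)/(-39) = (30 + W)*(-1/39) = -10/13 - W/39)
E(41, (-7)²)/x(w(5), 219) = (-7)²/(-10/13 - 1/39*219) = 49/(-10/13 - 73/13) = 49/(-83/13) = 49*(-13/83) = -637/83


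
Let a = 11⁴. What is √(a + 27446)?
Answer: √42087 ≈ 205.15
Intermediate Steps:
a = 14641
√(a + 27446) = √(14641 + 27446) = √42087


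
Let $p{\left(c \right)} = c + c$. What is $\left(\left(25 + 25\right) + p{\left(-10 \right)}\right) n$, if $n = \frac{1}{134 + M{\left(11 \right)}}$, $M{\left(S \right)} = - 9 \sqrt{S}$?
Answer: $\frac{804}{3413} + \frac{54 \sqrt{11}}{3413} \approx 0.28804$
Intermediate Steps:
$p{\left(c \right)} = 2 c$
$n = \frac{1}{134 - 9 \sqrt{11}} \approx 0.0096015$
$\left(\left(25 + 25\right) + p{\left(-10 \right)}\right) n = \left(\left(25 + 25\right) + 2 \left(-10\right)\right) \left(\frac{134}{17065} + \frac{9 \sqrt{11}}{17065}\right) = \left(50 - 20\right) \left(\frac{134}{17065} + \frac{9 \sqrt{11}}{17065}\right) = 30 \left(\frac{134}{17065} + \frac{9 \sqrt{11}}{17065}\right) = \frac{804}{3413} + \frac{54 \sqrt{11}}{3413}$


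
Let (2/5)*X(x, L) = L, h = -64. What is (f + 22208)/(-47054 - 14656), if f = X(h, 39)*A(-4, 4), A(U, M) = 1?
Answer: -44611/123420 ≈ -0.36146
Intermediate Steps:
X(x, L) = 5*L/2
f = 195/2 (f = ((5/2)*39)*1 = (195/2)*1 = 195/2 ≈ 97.500)
(f + 22208)/(-47054 - 14656) = (195/2 + 22208)/(-47054 - 14656) = (44611/2)/(-61710) = (44611/2)*(-1/61710) = -44611/123420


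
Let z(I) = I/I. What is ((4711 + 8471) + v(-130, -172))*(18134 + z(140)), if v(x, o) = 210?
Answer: 242863920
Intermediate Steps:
z(I) = 1
((4711 + 8471) + v(-130, -172))*(18134 + z(140)) = ((4711 + 8471) + 210)*(18134 + 1) = (13182 + 210)*18135 = 13392*18135 = 242863920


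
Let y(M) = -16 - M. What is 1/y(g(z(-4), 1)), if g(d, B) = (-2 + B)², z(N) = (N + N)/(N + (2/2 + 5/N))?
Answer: -1/17 ≈ -0.058824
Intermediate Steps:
z(N) = 2*N/(1 + N + 5/N) (z(N) = (2*N)/(N + (2*(½) + 5/N)) = (2*N)/(N + (1 + 5/N)) = (2*N)/(1 + N + 5/N) = 2*N/(1 + N + 5/N))
1/y(g(z(-4), 1)) = 1/(-16 - (-2 + 1)²) = 1/(-16 - 1*(-1)²) = 1/(-16 - 1*1) = 1/(-16 - 1) = 1/(-17) = -1/17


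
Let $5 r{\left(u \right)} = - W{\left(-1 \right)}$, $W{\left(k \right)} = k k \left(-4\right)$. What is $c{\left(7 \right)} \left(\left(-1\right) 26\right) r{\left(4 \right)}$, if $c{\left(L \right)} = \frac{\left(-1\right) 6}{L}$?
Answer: $\frac{624}{35} \approx 17.829$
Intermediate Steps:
$c{\left(L \right)} = - \frac{6}{L}$
$W{\left(k \right)} = - 4 k^{2}$ ($W{\left(k \right)} = k^{2} \left(-4\right) = - 4 k^{2}$)
$r{\left(u \right)} = \frac{4}{5}$ ($r{\left(u \right)} = \frac{\left(-1\right) \left(- 4 \left(-1\right)^{2}\right)}{5} = \frac{\left(-1\right) \left(\left(-4\right) 1\right)}{5} = \frac{\left(-1\right) \left(-4\right)}{5} = \frac{1}{5} \cdot 4 = \frac{4}{5}$)
$c{\left(7 \right)} \left(\left(-1\right) 26\right) r{\left(4 \right)} = - \frac{6}{7} \left(\left(-1\right) 26\right) \frac{4}{5} = \left(-6\right) \frac{1}{7} \left(-26\right) \frac{4}{5} = \left(- \frac{6}{7}\right) \left(-26\right) \frac{4}{5} = \frac{156}{7} \cdot \frac{4}{5} = \frac{624}{35}$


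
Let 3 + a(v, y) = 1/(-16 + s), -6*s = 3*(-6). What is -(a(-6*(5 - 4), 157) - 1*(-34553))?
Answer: -449149/13 ≈ -34550.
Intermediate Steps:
s = 3 (s = -(-6)/2 = -⅙*(-18) = 3)
a(v, y) = -40/13 (a(v, y) = -3 + 1/(-16 + 3) = -3 + 1/(-13) = -3 - 1/13 = -40/13)
-(a(-6*(5 - 4), 157) - 1*(-34553)) = -(-40/13 - 1*(-34553)) = -(-40/13 + 34553) = -1*449149/13 = -449149/13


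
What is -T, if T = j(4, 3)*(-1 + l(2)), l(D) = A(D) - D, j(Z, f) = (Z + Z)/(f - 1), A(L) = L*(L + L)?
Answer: -20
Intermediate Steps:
A(L) = 2*L² (A(L) = L*(2*L) = 2*L²)
j(Z, f) = 2*Z/(-1 + f) (j(Z, f) = (2*Z)/(-1 + f) = 2*Z/(-1 + f))
l(D) = -D + 2*D² (l(D) = 2*D² - D = -D + 2*D²)
T = 20 (T = (2*4/(-1 + 3))*(-1 + 2*(-1 + 2*2)) = (2*4/2)*(-1 + 2*(-1 + 4)) = (2*4*(½))*(-1 + 2*3) = 4*(-1 + 6) = 4*5 = 20)
-T = -1*20 = -20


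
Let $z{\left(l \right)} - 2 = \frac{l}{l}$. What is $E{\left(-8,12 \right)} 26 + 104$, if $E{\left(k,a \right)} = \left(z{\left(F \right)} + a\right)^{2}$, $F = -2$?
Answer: $5954$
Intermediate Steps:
$z{\left(l \right)} = 3$ ($z{\left(l \right)} = 2 + \frac{l}{l} = 2 + 1 = 3$)
$E{\left(k,a \right)} = \left(3 + a\right)^{2}$
$E{\left(-8,12 \right)} 26 + 104 = \left(3 + 12\right)^{2} \cdot 26 + 104 = 15^{2} \cdot 26 + 104 = 225 \cdot 26 + 104 = 5850 + 104 = 5954$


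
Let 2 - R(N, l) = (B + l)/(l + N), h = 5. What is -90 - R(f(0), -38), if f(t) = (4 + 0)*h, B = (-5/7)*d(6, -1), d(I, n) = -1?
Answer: -1259/14 ≈ -89.929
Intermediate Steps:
B = 5/7 (B = -5/7*(-1) = 5/7 ≈ 0.71429)
f(t) = 20 (f(t) = (4 + 0)*5 = 4*5 = 20)
R(N, l) = 2 - (5/7 + l)/(N + l) (R(N, l) = 2 - (5/7 + l)/(l + N) = 2 - (5/7 + l)/(N + l))
-90 - R(f(0), -38) = -90 - (-5/7 - 38 + 2*20)/(20 - 38) = -90 - (-5/7 - 38 + 40)/(-18) = -90 - (-1)*9/(18*7) = -90 - 1*(-1/14) = -90 + 1/14 = -1259/14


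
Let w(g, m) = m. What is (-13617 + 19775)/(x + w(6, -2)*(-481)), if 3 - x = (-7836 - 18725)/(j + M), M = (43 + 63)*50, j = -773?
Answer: 13938633/2197558 ≈ 6.3428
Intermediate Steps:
M = 5300 (M = 106*50 = 5300)
x = 40142/4527 (x = 3 - (-7836 - 18725)/(-773 + 5300) = 3 - (-26561)/4527 = 3 - 1*(-26561/4527) = 3 + 26561/4527 = 40142/4527 ≈ 8.8672)
(-13617 + 19775)/(x + w(6, -2)*(-481)) = (-13617 + 19775)/(40142/4527 - 2*(-481)) = 6158/(40142/4527 + 962) = 6158/(4395116/4527) = 6158*(4527/4395116) = 13938633/2197558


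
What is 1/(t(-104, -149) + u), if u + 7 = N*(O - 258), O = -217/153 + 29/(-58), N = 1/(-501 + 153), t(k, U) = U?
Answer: -106488/16532593 ≈ -0.0064411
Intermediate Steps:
N = -1/348 (N = 1/(-348) = -1/348 ≈ -0.0028736)
O = -587/306 (O = -217*1/153 + 29*(-1/58) = -217/153 - 1/2 = -587/306 ≈ -1.9183)
u = -665881/106488 (u = -7 - (-587/306 - 258)/348 = -7 - 1/348*(-79535/306) = -7 + 79535/106488 = -665881/106488 ≈ -6.2531)
1/(t(-104, -149) + u) = 1/(-149 - 665881/106488) = 1/(-16532593/106488) = -106488/16532593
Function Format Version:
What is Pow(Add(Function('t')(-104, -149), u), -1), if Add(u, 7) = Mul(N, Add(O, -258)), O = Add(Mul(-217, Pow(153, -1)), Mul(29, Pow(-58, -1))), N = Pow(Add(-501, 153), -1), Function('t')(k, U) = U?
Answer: Rational(-106488, 16532593) ≈ -0.0064411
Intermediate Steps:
N = Rational(-1, 348) (N = Pow(-348, -1) = Rational(-1, 348) ≈ -0.0028736)
O = Rational(-587, 306) (O = Add(Mul(-217, Rational(1, 153)), Mul(29, Rational(-1, 58))) = Add(Rational(-217, 153), Rational(-1, 2)) = Rational(-587, 306) ≈ -1.9183)
u = Rational(-665881, 106488) (u = Add(-7, Mul(Rational(-1, 348), Add(Rational(-587, 306), -258))) = Add(-7, Mul(Rational(-1, 348), Rational(-79535, 306))) = Add(-7, Rational(79535, 106488)) = Rational(-665881, 106488) ≈ -6.2531)
Pow(Add(Function('t')(-104, -149), u), -1) = Pow(Add(-149, Rational(-665881, 106488)), -1) = Pow(Rational(-16532593, 106488), -1) = Rational(-106488, 16532593)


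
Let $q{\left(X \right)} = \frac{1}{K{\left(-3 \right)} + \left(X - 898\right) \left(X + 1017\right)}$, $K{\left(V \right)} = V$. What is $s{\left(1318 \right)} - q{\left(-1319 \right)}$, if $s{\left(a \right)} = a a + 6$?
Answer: $\frac{1163062386029}{669531} \approx 1.7371 \cdot 10^{6}$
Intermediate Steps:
$s{\left(a \right)} = 6 + a^{2}$ ($s{\left(a \right)} = a^{2} + 6 = 6 + a^{2}$)
$q{\left(X \right)} = \frac{1}{-3 + \left(-898 + X\right) \left(1017 + X\right)}$ ($q{\left(X \right)} = \frac{1}{-3 + \left(X - 898\right) \left(X + 1017\right)} = \frac{1}{-3 + \left(-898 + X\right) \left(1017 + X\right)}$)
$s{\left(1318 \right)} - q{\left(-1319 \right)} = \left(6 + 1318^{2}\right) - \frac{1}{-913269 + \left(-1319\right)^{2} + 119 \left(-1319\right)} = \left(6 + 1737124\right) - \frac{1}{-913269 + 1739761 - 156961} = 1737130 - \frac{1}{669531} = \frac{1163062386029}{669531}$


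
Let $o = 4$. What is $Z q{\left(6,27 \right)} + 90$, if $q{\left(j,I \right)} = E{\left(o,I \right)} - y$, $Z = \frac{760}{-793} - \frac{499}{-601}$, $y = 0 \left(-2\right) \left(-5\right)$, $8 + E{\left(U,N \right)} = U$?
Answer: $\frac{43137582}{476593} \approx 90.512$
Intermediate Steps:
$E{\left(U,N \right)} = -8 + U$
$y = 0$ ($y = 0 \left(-5\right) = 0$)
$Z = - \frac{61053}{476593}$ ($Z = 760 \left(- \frac{1}{793}\right) - - \frac{499}{601} = - \frac{760}{793} + \frac{499}{601} = - \frac{61053}{476593} \approx -0.1281$)
$q{\left(j,I \right)} = -4$ ($q{\left(j,I \right)} = \left(-8 + 4\right) - 0 = -4 + 0 = -4$)
$Z q{\left(6,27 \right)} + 90 = \left(- \frac{61053}{476593}\right) \left(-4\right) + 90 = \frac{244212}{476593} + 90 = \frac{43137582}{476593}$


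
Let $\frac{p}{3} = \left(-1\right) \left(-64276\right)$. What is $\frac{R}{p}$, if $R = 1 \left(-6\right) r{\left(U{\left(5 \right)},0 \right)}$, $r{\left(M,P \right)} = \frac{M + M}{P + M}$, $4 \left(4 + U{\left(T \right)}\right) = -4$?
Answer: $- \frac{1}{16069} \approx -6.2232 \cdot 10^{-5}$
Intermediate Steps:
$p = 192828$ ($p = 3 \left(\left(-1\right) \left(-64276\right)\right) = 3 \cdot 64276 = 192828$)
$U{\left(T \right)} = -5$ ($U{\left(T \right)} = -4 + \frac{1}{4} \left(-4\right) = -4 - 1 = -5$)
$r{\left(M,P \right)} = \frac{2 M}{M + P}$
$R = -12$ ($R = 1 \left(-6\right) 2 \left(-5\right) \frac{1}{-5 + 0} = - 6 \cdot 2 \left(-5\right) \frac{1}{-5} = - 6 \cdot 2 \left(-5\right) \left(- \frac{1}{5}\right) = \left(-6\right) 2 = -12$)
$\frac{R}{p} = - \frac{12}{192828} = \left(-12\right) \frac{1}{192828} = - \frac{1}{16069}$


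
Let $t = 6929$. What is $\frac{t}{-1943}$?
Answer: $- \frac{6929}{1943} \approx -3.5661$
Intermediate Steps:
$\frac{t}{-1943} = \frac{6929}{-1943} = 6929 \left(- \frac{1}{1943}\right) = - \frac{6929}{1943}$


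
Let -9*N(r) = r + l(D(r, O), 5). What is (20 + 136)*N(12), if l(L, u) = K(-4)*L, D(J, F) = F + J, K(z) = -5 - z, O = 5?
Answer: 260/3 ≈ 86.667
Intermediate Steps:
l(L, u) = -L (l(L, u) = (-5 - 1*(-4))*L = (-5 + 4)*L = -L)
N(r) = 5/9 (N(r) = -(r - (5 + r))/9 = -(r + (-5 - r))/9 = -⅑*(-5) = 5/9)
(20 + 136)*N(12) = (20 + 136)*(5/9) = 156*(5/9) = 260/3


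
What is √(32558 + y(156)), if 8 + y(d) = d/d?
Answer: √32551 ≈ 180.42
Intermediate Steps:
y(d) = -7 (y(d) = -8 + d/d = -8 + 1 = -7)
√(32558 + y(156)) = √(32558 - 7) = √32551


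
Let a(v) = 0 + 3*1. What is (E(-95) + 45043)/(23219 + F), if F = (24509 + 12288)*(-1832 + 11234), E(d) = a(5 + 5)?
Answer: 45046/345988613 ≈ 0.00013019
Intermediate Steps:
a(v) = 3 (a(v) = 0 + 3 = 3)
E(d) = 3
F = 345965394 (F = 36797*9402 = 345965394)
(E(-95) + 45043)/(23219 + F) = (3 + 45043)/(23219 + 345965394) = 45046/345988613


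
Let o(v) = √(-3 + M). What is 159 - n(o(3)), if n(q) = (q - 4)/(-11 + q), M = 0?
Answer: 19669/124 + 7*I*√3/124 ≈ 158.62 + 0.097777*I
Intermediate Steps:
o(v) = I*√3 (o(v) = √(-3 + 0) = √(-3) = I*√3)
n(q) = (-4 + q)/(-11 + q)
159 - n(o(3)) = 159 - (-4 + I*√3)/(-11 + I*√3)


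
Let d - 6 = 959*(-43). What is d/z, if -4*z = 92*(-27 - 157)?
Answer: -41231/4232 ≈ -9.7427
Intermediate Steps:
z = 4232 (z = -23*(-27 - 157) = -23*(-184) = -¼*(-16928) = 4232)
d = -41231 (d = 6 + 959*(-43) = 6 - 41237 = -41231)
d/z = -41231/4232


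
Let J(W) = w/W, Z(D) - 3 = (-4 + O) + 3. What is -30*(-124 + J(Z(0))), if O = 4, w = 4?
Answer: 3700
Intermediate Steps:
Z(D) = 6 (Z(D) = 3 + ((-4 + 4) + 3) = 3 + (0 + 3) = 3 + 3 = 6)
J(W) = 4/W
-30*(-124 + J(Z(0))) = -30*(-124 + 4/6) = -30*(-124 + 4*(⅙)) = -30*(-124 + ⅔) = -30*(-370/3) = 3700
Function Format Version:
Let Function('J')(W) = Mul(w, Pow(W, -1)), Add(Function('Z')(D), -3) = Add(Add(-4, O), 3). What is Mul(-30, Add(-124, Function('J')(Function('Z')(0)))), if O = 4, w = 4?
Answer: 3700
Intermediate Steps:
Function('Z')(D) = 6 (Function('Z')(D) = Add(3, Add(Add(-4, 4), 3)) = Add(3, Add(0, 3)) = Add(3, 3) = 6)
Function('J')(W) = Mul(4, Pow(W, -1))
Mul(-30, Add(-124, Function('J')(Function('Z')(0)))) = Mul(-30, Add(-124, Mul(4, Pow(6, -1)))) = Mul(-30, Add(-124, Mul(4, Rational(1, 6)))) = Mul(-30, Add(-124, Rational(2, 3))) = Mul(-30, Rational(-370, 3)) = 3700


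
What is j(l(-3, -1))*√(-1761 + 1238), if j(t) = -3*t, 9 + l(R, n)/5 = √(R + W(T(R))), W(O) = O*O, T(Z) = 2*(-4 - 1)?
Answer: 15*I*√523*(9 - √97) ≈ -291.19*I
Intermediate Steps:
T(Z) = -10 (T(Z) = 2*(-5) = -10)
W(O) = O²
l(R, n) = -45 + 5*√(100 + R) (l(R, n) = -45 + 5*√(R + (-10)²) = -45 + 5*√(R + 100) = -45 + 5*√(100 + R))
j(l(-3, -1))*√(-1761 + 1238) = (-3*(-45 + 5*√(100 - 3)))*√(-1761 + 1238) = (-3*(-45 + 5*√97))*√(-523) = (135 - 15*√97)*(I*√523) = I*√523*(135 - 15*√97)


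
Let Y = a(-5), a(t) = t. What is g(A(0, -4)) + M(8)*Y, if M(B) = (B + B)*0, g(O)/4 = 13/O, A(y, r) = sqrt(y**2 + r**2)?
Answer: 13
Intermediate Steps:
A(y, r) = sqrt(r**2 + y**2)
g(O) = 52/O (g(O) = 4*(13/O) = 52/O)
Y = -5
M(B) = 0 (M(B) = (2*B)*0 = 0)
g(A(0, -4)) + M(8)*Y = 52/(sqrt((-4)**2 + 0**2)) + 0*(-5) = 52/(sqrt(16 + 0)) + 0 = 52/(sqrt(16)) + 0 = 52/4 + 0 = 52*(1/4) + 0 = 13 + 0 = 13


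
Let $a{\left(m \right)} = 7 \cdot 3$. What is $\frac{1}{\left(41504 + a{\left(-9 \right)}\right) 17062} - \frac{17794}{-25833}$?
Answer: $\frac{12607041018533}{18302668875150} \approx 0.68881$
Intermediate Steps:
$a{\left(m \right)} = 21$
$\frac{1}{\left(41504 + a{\left(-9 \right)}\right) 17062} - \frac{17794}{-25833} = \frac{1}{\left(41504 + 21\right) 17062} - \frac{17794}{-25833} = \frac{1}{41525} \cdot \frac{1}{17062} - - \frac{17794}{25833} = \frac{1}{41525} \cdot \frac{1}{17062} + \frac{17794}{25833} = \frac{1}{708499550} + \frac{17794}{25833} = \frac{12607041018533}{18302668875150}$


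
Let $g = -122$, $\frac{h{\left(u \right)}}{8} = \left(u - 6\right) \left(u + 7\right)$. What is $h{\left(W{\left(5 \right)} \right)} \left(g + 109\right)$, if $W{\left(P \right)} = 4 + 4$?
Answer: $-3120$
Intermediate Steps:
$W{\left(P \right)} = 8$
$h{\left(u \right)} = 8 \left(-6 + u\right) \left(7 + u\right)$ ($h{\left(u \right)} = 8 \left(u - 6\right) \left(u + 7\right) = 8 \left(-6 + u\right) \left(7 + u\right)$)
$h{\left(W{\left(5 \right)} \right)} \left(g + 109\right) = \left(-336 + 8 \cdot 8 + 8 \cdot 8^{2}\right) \left(-122 + 109\right) = \left(-336 + 64 + 8 \cdot 64\right) \left(-13\right) = \left(-336 + 64 + 512\right) \left(-13\right) = 240 \left(-13\right) = -3120$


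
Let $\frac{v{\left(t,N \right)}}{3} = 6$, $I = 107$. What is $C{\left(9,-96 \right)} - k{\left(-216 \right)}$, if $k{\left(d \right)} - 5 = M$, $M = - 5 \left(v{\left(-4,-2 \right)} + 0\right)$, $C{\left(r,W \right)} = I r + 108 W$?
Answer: $-9320$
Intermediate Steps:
$v{\left(t,N \right)} = 18$ ($v{\left(t,N \right)} = 3 \cdot 6 = 18$)
$C{\left(r,W \right)} = 107 r + 108 W$
$M = -90$ ($M = - 5 \left(18 + 0\right) = \left(-5\right) 18 = -90$)
$k{\left(d \right)} = -85$ ($k{\left(d \right)} = 5 - 90 = -85$)
$C{\left(9,-96 \right)} - k{\left(-216 \right)} = \left(107 \cdot 9 + 108 \left(-96\right)\right) - -85 = \left(963 - 10368\right) + 85 = -9405 + 85 = -9320$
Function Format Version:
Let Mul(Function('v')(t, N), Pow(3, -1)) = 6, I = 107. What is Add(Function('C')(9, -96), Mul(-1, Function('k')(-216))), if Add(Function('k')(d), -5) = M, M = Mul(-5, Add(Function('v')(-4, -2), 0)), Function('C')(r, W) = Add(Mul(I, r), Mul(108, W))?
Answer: -9320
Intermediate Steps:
Function('v')(t, N) = 18 (Function('v')(t, N) = Mul(3, 6) = 18)
Function('C')(r, W) = Add(Mul(107, r), Mul(108, W))
M = -90 (M = Mul(-5, Add(18, 0)) = Mul(-5, 18) = -90)
Function('k')(d) = -85 (Function('k')(d) = Add(5, -90) = -85)
Add(Function('C')(9, -96), Mul(-1, Function('k')(-216))) = Add(Add(Mul(107, 9), Mul(108, -96)), Mul(-1, -85)) = Add(Add(963, -10368), 85) = Add(-9405, 85) = -9320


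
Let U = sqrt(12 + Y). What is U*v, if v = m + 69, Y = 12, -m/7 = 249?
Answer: -3348*sqrt(6) ≈ -8200.9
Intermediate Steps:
m = -1743 (m = -7*249 = -1743)
v = -1674 (v = -1743 + 69 = -1674)
U = 2*sqrt(6) (U = sqrt(12 + 12) = sqrt(24) = 2*sqrt(6) ≈ 4.8990)
U*v = (2*sqrt(6))*(-1674) = -3348*sqrt(6)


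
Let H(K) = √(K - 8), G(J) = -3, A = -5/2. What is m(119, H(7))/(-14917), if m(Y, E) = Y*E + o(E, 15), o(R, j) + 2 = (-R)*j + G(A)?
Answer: 5/14917 - 104*I/14917 ≈ 0.00033519 - 0.0069719*I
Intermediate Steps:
A = -5/2 (A = -5*½ = -5/2 ≈ -2.5000)
H(K) = √(-8 + K)
o(R, j) = -5 - R*j (o(R, j) = -2 + ((-R)*j - 3) = -2 + (-R*j - 3) = -2 + (-3 - R*j) = -5 - R*j)
m(Y, E) = -5 - 15*E + E*Y (m(Y, E) = Y*E + (-5 - 1*E*15) = E*Y + (-5 - 15*E) = -5 - 15*E + E*Y)
m(119, H(7))/(-14917) = (-5 - 15*√(-8 + 7) + √(-8 + 7)*119)/(-14917) = (-5 - 15*I + √(-1)*119)*(-1/14917) = (-5 - 15*I + I*119)*(-1/14917) = (-5 - 15*I + 119*I)*(-1/14917) = (-5 + 104*I)*(-1/14917) = 5/14917 - 104*I/14917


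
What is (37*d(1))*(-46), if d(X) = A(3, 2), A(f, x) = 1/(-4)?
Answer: 851/2 ≈ 425.50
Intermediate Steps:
A(f, x) = -¼
d(X) = -¼
(37*d(1))*(-46) = (37*(-¼))*(-46) = -37/4*(-46) = 851/2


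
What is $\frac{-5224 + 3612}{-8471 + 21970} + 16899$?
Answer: $\frac{228117989}{13499} \approx 16899.0$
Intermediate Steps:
$\frac{-5224 + 3612}{-8471 + 21970} + 16899 = - \frac{1612}{13499} + 16899 = \frac{228117989}{13499}$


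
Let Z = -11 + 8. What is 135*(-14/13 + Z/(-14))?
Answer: -21195/182 ≈ -116.46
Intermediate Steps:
Z = -3
135*(-14/13 + Z/(-14)) = 135*(-14/13 - 3/(-14)) = 135*(-14*1/13 - 3*(-1/14)) = 135*(-14/13 + 3/14) = 135*(-157/182) = -21195/182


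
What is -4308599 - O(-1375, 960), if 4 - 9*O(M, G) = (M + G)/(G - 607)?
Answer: -1520935650/353 ≈ -4.3086e+6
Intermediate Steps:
O(M, G) = 4/9 - (G + M)/(9*(-607 + G)) (O(M, G) = 4/9 - (M + G)/(9*(G - 607)) = 4/9 - (G + M)/(9*(-607 + G)))
-4308599 - O(-1375, 960) = -4308599 - (-2428 - 1*(-1375) + 3*960)/(9*(-607 + 960)) = -4308599 - (-2428 + 1375 + 2880)/(9*353) = -4308599 - 1827/(9*353) = -4308599 - 1*203/353 = -4308599 - 203/353 = -1520935650/353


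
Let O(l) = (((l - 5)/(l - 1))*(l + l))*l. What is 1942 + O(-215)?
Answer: 2594809/27 ≈ 96104.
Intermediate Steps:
O(l) = 2*l²*(-5 + l)/(-1 + l) (O(l) = (((-5 + l)/(-1 + l))*(2*l))*l = (2*l*(-5 + l)/(-1 + l))*l = 2*l²*(-5 + l)/(-1 + l))
1942 + O(-215) = 1942 + 2*(-215)²*(-5 - 215)/(-1 - 215) = 1942 + 2*46225*(-220)/(-216) = 1942 + 2*46225*(-1/216)*(-220) = 1942 + 2542375/27 = 2594809/27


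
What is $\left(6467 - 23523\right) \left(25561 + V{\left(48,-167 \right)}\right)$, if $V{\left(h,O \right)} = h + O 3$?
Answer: $-428242048$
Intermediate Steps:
$V{\left(h,O \right)} = h + 3 O$
$\left(6467 - 23523\right) \left(25561 + V{\left(48,-167 \right)}\right) = \left(6467 - 23523\right) \left(25561 + \left(48 + 3 \left(-167\right)\right)\right) = - 17056 \left(25561 + \left(48 - 501\right)\right) = - 17056 \left(25561 - 453\right) = \left(-17056\right) 25108 = -428242048$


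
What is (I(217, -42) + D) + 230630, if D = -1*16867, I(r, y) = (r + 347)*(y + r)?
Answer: 312463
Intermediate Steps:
I(r, y) = (347 + r)*(r + y)
D = -16867
(I(217, -42) + D) + 230630 = ((217**2 + 347*217 + 347*(-42) + 217*(-42)) - 16867) + 230630 = ((47089 + 75299 - 14574 - 9114) - 16867) + 230630 = (98700 - 16867) + 230630 = 81833 + 230630 = 312463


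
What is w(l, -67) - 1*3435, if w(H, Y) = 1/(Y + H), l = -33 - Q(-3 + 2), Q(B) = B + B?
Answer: -336631/98 ≈ -3435.0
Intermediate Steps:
Q(B) = 2*B
l = -31 (l = -33 - 2*(-3 + 2) = -33 - 2*(-1) = -33 - 1*(-2) = -33 + 2 = -31)
w(H, Y) = 1/(H + Y)
w(l, -67) - 1*3435 = 1/(-31 - 67) - 1*3435 = 1/(-98) - 3435 = -1/98 - 3435 = -336631/98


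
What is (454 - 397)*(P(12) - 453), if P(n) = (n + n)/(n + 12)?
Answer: -25764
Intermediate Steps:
P(n) = 2*n/(12 + n) (P(n) = (2*n)/(12 + n) = 2*n/(12 + n))
(454 - 397)*(P(12) - 453) = (454 - 397)*(2*12/(12 + 12) - 453) = 57*(2*12/24 - 453) = 57*(2*12*(1/24) - 453) = 57*(1 - 453) = 57*(-452) = -25764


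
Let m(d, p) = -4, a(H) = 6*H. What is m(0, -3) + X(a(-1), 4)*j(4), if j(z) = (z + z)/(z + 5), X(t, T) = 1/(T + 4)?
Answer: -35/9 ≈ -3.8889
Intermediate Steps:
X(t, T) = 1/(4 + T)
j(z) = 2*z/(5 + z) (j(z) = (2*z)/(5 + z) = 2*z/(5 + z))
m(0, -3) + X(a(-1), 4)*j(4) = -4 + (2*4/(5 + 4))/(4 + 4) = -4 + (2*4/9)/8 = -4 + (2*4*(1/9))/8 = -4 + (1/8)*(8/9) = -4 + 1/9 = -35/9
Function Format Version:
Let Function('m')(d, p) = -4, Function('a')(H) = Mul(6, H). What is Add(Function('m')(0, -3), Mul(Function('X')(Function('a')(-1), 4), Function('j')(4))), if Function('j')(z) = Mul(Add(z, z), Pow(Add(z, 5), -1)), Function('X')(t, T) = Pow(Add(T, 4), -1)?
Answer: Rational(-35, 9) ≈ -3.8889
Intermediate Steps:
Function('X')(t, T) = Pow(Add(4, T), -1)
Function('j')(z) = Mul(2, z, Pow(Add(5, z), -1)) (Function('j')(z) = Mul(Mul(2, z), Pow(Add(5, z), -1)) = Mul(2, z, Pow(Add(5, z), -1)))
Add(Function('m')(0, -3), Mul(Function('X')(Function('a')(-1), 4), Function('j')(4))) = Add(-4, Mul(Pow(Add(4, 4), -1), Mul(2, 4, Pow(Add(5, 4), -1)))) = Add(-4, Mul(Pow(8, -1), Mul(2, 4, Pow(9, -1)))) = Add(-4, Mul(Rational(1, 8), Mul(2, 4, Rational(1, 9)))) = Add(-4, Mul(Rational(1, 8), Rational(8, 9))) = Add(-4, Rational(1, 9)) = Rational(-35, 9)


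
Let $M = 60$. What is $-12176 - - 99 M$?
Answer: $-6236$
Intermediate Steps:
$-12176 - - 99 M = -12176 - \left(-99\right) 60 = -12176 - -5940 = -12176 + 5940 = -6236$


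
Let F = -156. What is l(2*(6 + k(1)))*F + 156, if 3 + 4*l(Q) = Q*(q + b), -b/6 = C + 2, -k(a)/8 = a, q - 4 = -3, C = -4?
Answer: 2301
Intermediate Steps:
q = 1 (q = 4 - 3 = 1)
k(a) = -8*a
b = 12 (b = -6*(-4 + 2) = -6*(-2) = 12)
l(Q) = -¾ + 13*Q/4 (l(Q) = -¾ + (Q*(1 + 12))/4 = -¾ + (Q*13)/4 = -¾ + (13*Q)/4 = -¾ + 13*Q/4)
l(2*(6 + k(1)))*F + 156 = (-¾ + 13*(2*(6 - 8*1))/4)*(-156) + 156 = (-¾ + 13*(2*(6 - 8))/4)*(-156) + 156 = (-¾ + 13*(2*(-2))/4)*(-156) + 156 = (-¾ + (13/4)*(-4))*(-156) + 156 = (-¾ - 13)*(-156) + 156 = -55/4*(-156) + 156 = 2145 + 156 = 2301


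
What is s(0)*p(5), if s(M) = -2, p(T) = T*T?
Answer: -50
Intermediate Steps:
p(T) = T**2
s(0)*p(5) = -2*5**2 = -2*25 = -50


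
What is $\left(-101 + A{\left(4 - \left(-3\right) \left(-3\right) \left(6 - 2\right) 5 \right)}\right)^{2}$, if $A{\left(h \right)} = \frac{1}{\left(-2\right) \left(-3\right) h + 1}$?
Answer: $\frac{11354181136}{1113025} \approx 10201.0$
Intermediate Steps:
$A{\left(h \right)} = \frac{1}{1 + 6 h}$ ($A{\left(h \right)} = \frac{1}{6 h + 1} = \frac{1}{1 + 6 h}$)
$\left(-101 + A{\left(4 - \left(-3\right) \left(-3\right) \left(6 - 2\right) 5 \right)}\right)^{2} = \left(-101 + \frac{1}{1 + 6 \left(4 - \left(-3\right) \left(-3\right) \left(6 - 2\right) 5\right)}\right)^{2} = \left(-101 + \frac{1}{1 + 6 \left(4 - 9 \cdot 4 \cdot 5\right)}\right)^{2} = \left(-101 + \frac{1}{1 + 6 \left(4 - 9 \cdot 20\right)}\right)^{2} = \left(-101 + \frac{1}{1 + 6 \left(4 - 180\right)}\right)^{2} = \left(-101 + \frac{1}{1 + 6 \left(-176\right)}\right)^{2} = \left(-101 + \frac{1}{1 - 1056}\right)^{2} = \left(-101 + \frac{1}{-1055}\right)^{2} = \left(-101 - \frac{1}{1055}\right)^{2} = \left(- \frac{106556}{1055}\right)^{2} = \frac{11354181136}{1113025}$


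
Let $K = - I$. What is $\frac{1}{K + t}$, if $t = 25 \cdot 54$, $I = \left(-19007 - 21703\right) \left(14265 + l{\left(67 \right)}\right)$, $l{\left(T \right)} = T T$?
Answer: $\frac{1}{763476690} \approx 1.3098 \cdot 10^{-9}$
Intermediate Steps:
$l{\left(T \right)} = T^{2}$
$I = -763475340$ ($I = \left(-19007 - 21703\right) \left(14265 + 67^{2}\right) = - 40710 \left(14265 + 4489\right) = \left(-40710\right) 18754 = -763475340$)
$K = 763475340$ ($K = \left(-1\right) \left(-763475340\right) = 763475340$)
$t = 1350$
$\frac{1}{K + t} = \frac{1}{763475340 + 1350} = \frac{1}{763476690}$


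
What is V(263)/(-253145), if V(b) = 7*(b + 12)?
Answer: -385/50629 ≈ -0.0076043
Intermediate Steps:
V(b) = 84 + 7*b (V(b) = 7*(12 + b) = 84 + 7*b)
V(263)/(-253145) = (84 + 7*263)/(-253145) = (84 + 1841)*(-1/253145) = 1925*(-1/253145) = -385/50629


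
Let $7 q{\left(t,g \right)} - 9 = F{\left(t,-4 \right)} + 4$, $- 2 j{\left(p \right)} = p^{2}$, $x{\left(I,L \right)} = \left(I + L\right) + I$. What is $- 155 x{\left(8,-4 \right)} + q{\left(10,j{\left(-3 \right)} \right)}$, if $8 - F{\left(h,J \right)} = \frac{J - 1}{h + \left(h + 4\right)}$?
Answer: $- \frac{311971}{168} \approx -1857.0$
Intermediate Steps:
$x{\left(I,L \right)} = L + 2 I$
$F{\left(h,J \right)} = 8 - \frac{-1 + J}{4 + 2 h}$ ($F{\left(h,J \right)} = 8 - \frac{J - 1}{h + \left(h + 4\right)} = 8 - \frac{-1 + J}{h + \left(4 + h\right)} = 8 - \frac{-1 + J}{4 + 2 h}$)
$j{\left(p \right)} = - \frac{p^{2}}{2}$
$q{\left(t,g \right)} = \frac{13}{7} + \frac{37 + 16 t}{14 \left(2 + t\right)}$ ($q{\left(t,g \right)} = \frac{9}{7} + \frac{\frac{33 - -4 + 16 t}{2 \left(2 + t\right)} + 4}{7} = \frac{9}{7} + \frac{\frac{33 + 4 + 16 t}{2 \left(2 + t\right)} + 4}{7} = \frac{9}{7} + \frac{\frac{37 + 16 t}{2 \left(2 + t\right)} + 4}{7} = \frac{9}{7} + \frac{4 + \frac{37 + 16 t}{2 \left(2 + t\right)}}{7} = \frac{9}{7} + \left(\frac{4}{7} + \frac{37 + 16 t}{14 \left(2 + t\right)}\right) = \frac{13}{7} + \frac{37 + 16 t}{14 \left(2 + t\right)}$)
$- 155 x{\left(8,-4 \right)} + q{\left(10,j{\left(-3 \right)} \right)} = - 155 \left(-4 + 2 \cdot 8\right) + \frac{89 + 42 \cdot 10}{14 \left(2 + 10\right)} = - 155 \left(-4 + 16\right) + \frac{89 + 420}{14 \cdot 12} = \left(-155\right) 12 + \frac{1}{14} \cdot \frac{1}{12} \cdot 509 = -1860 + \frac{509}{168} = - \frac{311971}{168}$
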